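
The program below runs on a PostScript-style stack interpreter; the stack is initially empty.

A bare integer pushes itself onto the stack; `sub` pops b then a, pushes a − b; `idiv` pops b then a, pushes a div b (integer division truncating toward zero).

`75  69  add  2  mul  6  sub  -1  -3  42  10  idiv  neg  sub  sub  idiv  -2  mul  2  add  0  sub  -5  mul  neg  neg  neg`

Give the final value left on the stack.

1420

75   -> [75]
69   -> [75, 69]
add  -> [144]
2    -> [144, 2]
mul  -> [288]
6    -> [288, 6]
sub  -> [282]
-1   -> [282, -1]
-3   -> [282, -1, -3]
42   -> [282, -1, -3, 42]
10   -> [282, -1, -3, 42, 10]
idiv -> [282, -1, -3, 4]
neg  -> [282, -1, -3, -4]
sub  -> [282, -1, 1]
sub  -> [282, -2]
idiv -> [-141]
-2   -> [-141, -2]
mul  -> [282]
2    -> [282, 2]
add  -> [284]
0    -> [284, 0]
sub  -> [284]
-5   -> [284, -5]
mul  -> [-1420]
neg  -> [1420]
neg  -> [-1420]
neg  -> [1420]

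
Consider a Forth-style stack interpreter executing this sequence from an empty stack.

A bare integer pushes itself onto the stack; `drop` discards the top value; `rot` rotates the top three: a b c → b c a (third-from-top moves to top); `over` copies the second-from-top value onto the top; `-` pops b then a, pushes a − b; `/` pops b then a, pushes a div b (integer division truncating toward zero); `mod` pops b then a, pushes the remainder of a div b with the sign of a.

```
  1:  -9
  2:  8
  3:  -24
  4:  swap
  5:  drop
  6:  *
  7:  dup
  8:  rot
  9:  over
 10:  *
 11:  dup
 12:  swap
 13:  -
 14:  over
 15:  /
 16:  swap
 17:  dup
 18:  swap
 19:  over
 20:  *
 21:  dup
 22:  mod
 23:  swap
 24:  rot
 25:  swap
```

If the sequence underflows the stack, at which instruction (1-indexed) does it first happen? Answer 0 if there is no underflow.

8

-9   → -9
8    → -9 8
-24  → -9 8 -24
swap → -9 -24 8
drop → -9 -24
*    → 216
dup  → 216 216
rot  — needs 3 operands, stack has 2 → underflow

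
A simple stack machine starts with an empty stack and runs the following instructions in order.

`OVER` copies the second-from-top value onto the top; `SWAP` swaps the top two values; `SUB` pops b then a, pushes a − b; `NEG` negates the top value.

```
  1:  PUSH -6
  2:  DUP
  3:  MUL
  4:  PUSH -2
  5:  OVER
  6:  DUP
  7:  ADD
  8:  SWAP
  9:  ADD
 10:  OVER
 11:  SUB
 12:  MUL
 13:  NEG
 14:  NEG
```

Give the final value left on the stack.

PUSH -6 : [-6]
DUP     : [-6, -6]
MUL     : [36]
PUSH -2 : [36, -2]
OVER    : [36, -2, 36]
DUP     : [36, -2, 36, 36]
ADD     : [36, -2, 72]
SWAP    : [36, 72, -2]
ADD     : [36, 70]
OVER    : [36, 70, 36]
SUB     : [36, 34]
MUL     : [1224]
NEG     : [-1224]
NEG     : [1224]

1224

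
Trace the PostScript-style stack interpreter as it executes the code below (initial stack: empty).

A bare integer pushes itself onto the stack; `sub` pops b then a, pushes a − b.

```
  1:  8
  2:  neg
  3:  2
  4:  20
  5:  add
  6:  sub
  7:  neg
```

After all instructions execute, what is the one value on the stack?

8   → [8]
neg → [-8]
2   → [-8, 2]
20  → [-8, 2, 20]
add → [-8, 22]
sub → [-30]
neg → [30]

30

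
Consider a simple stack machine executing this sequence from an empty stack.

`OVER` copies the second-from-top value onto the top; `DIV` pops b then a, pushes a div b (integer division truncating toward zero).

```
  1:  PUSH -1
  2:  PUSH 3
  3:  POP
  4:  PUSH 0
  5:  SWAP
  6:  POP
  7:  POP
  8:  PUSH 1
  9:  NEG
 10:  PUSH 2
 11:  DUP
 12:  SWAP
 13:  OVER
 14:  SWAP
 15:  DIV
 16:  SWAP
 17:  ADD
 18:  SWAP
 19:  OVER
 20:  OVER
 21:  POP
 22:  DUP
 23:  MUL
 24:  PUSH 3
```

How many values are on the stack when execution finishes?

PUSH -1 -> -1
PUSH 3  -> -1 3
POP     -> -1
PUSH 0  -> -1 0
SWAP    -> 0 -1
POP     -> 0
POP     -> (empty)
PUSH 1  -> 1
NEG     -> -1
PUSH 2  -> -1 2
DUP     -> -1 2 2
SWAP    -> -1 2 2
OVER    -> -1 2 2 2
SWAP    -> -1 2 2 2
DIV     -> -1 2 1
SWAP    -> -1 1 2
ADD     -> -1 3
SWAP    -> 3 -1
OVER    -> 3 -1 3
OVER    -> 3 -1 3 -1
POP     -> 3 -1 3
DUP     -> 3 -1 3 3
MUL     -> 3 -1 9
PUSH 3  -> 3 -1 9 3

4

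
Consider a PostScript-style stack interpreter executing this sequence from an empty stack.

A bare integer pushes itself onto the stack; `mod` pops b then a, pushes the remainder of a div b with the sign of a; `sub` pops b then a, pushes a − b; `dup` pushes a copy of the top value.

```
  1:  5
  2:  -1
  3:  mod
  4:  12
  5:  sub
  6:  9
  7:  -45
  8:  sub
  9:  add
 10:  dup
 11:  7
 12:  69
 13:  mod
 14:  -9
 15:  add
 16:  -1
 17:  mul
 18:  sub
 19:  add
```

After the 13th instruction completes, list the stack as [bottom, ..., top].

5   → [5]
-1  → [5, -1]
mod → [0]
12  → [0, 12]
sub → [-12]
9   → [-12, 9]
-45 → [-12, 9, -45]
sub → [-12, 54]
add → [42]
dup → [42, 42]
7   → [42, 42, 7]
69  → [42, 42, 7, 69]
mod → [42, 42, 7]

[42, 42, 7]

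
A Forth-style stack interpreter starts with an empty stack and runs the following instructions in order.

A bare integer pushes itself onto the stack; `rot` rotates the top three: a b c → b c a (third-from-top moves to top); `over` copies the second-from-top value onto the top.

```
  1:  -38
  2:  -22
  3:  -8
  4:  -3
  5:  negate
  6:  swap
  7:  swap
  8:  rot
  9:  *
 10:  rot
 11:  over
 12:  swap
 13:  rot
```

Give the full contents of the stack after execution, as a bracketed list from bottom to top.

[-8, -66, -38, -66]

-38    → -38
-22    → -38 -22
-8     → -38 -22 -8
-3     → -38 -22 -8 -3
negate → -38 -22 -8 3
swap   → -38 -22 3 -8
swap   → -38 -22 -8 3
rot    → -38 -8 3 -22
*      → -38 -8 -66
rot    → -8 -66 -38
over   → -8 -66 -38 -66
swap   → -8 -66 -66 -38
rot    → -8 -66 -38 -66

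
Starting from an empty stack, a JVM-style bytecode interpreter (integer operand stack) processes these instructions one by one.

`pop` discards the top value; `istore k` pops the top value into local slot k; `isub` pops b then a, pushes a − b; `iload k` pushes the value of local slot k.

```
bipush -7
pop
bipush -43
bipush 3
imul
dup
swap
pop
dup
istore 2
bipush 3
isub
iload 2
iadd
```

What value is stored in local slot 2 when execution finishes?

-129

bipush -7  -> [-7]
pop        -> []
bipush -43 -> [-43]
bipush 3   -> [-43, 3]
imul       -> [-129]
dup        -> [-129, -129]
swap       -> [-129, -129]
pop        -> [-129]
dup        -> [-129, -129]
istore 2   -> [-129]
bipush 3   -> [-129, 3]
isub       -> [-132]
iload 2    -> [-132, -129]
iadd       -> [-261]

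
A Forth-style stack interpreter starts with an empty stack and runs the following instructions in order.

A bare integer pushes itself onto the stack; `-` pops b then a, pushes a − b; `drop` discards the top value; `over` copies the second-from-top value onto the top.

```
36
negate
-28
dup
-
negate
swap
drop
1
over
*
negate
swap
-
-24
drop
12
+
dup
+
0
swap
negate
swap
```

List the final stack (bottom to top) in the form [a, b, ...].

[-24, 0]

36     : [36]
negate : [-36]
-28    : [-36, -28]
dup    : [-36, -28, -28]
-      : [-36, 0]
negate : [-36, 0]
swap   : [0, -36]
drop   : [0]
1      : [0, 1]
over   : [0, 1, 0]
*      : [0, 0]
negate : [0, 0]
swap   : [0, 0]
-      : [0]
-24    : [0, -24]
drop   : [0]
12     : [0, 12]
+      : [12]
dup    : [12, 12]
+      : [24]
0      : [24, 0]
swap   : [0, 24]
negate : [0, -24]
swap   : [-24, 0]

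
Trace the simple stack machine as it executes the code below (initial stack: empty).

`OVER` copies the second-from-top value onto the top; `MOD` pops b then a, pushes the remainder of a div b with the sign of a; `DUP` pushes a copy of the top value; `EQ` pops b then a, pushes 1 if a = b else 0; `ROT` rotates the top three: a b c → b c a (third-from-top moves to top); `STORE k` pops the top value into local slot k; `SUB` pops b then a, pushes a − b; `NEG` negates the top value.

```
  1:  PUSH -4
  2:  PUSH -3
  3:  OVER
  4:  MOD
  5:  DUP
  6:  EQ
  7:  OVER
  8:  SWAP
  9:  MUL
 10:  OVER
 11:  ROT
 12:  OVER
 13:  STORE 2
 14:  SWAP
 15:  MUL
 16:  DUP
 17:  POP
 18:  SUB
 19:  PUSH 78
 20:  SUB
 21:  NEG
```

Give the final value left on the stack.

PUSH -4 → -4
PUSH -3 → -4 -3
OVER    → -4 -3 -4
MOD     → -4 -3
DUP     → -4 -3 -3
EQ      → -4 1
OVER    → -4 1 -4
SWAP    → -4 -4 1
MUL     → -4 -4
OVER    → -4 -4 -4
ROT     → -4 -4 -4
OVER    → -4 -4 -4 -4
STORE 2 → -4 -4 -4
SWAP    → -4 -4 -4
MUL     → -4 16
DUP     → -4 16 16
POP     → -4 16
SUB     → -20
PUSH 78 → -20 78
SUB     → -98
NEG     → 98

98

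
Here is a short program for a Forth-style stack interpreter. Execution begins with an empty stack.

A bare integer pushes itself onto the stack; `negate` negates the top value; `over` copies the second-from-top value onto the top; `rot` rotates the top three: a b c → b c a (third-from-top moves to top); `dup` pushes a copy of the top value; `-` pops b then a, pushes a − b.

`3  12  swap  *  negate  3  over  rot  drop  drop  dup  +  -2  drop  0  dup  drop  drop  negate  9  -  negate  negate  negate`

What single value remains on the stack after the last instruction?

15

3      : [3]
12     : [3, 12]
swap   : [12, 3]
*      : [36]
negate : [-36]
3      : [-36, 3]
over   : [-36, 3, -36]
rot    : [3, -36, -36]
drop   : [3, -36]
drop   : [3]
dup    : [3, 3]
+      : [6]
-2     : [6, -2]
drop   : [6]
0      : [6, 0]
dup    : [6, 0, 0]
drop   : [6, 0]
drop   : [6]
negate : [-6]
9      : [-6, 9]
-      : [-15]
negate : [15]
negate : [-15]
negate : [15]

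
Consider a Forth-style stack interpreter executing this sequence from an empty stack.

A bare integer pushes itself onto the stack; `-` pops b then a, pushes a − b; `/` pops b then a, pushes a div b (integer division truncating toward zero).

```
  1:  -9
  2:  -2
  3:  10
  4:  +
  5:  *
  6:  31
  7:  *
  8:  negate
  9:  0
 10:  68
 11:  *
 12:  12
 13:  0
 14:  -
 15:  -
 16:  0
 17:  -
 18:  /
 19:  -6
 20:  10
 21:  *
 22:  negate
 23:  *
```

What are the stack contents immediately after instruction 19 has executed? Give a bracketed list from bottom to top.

[-186, -6]

-9     : [-9]
-2     : [-9, -2]
10     : [-9, -2, 10]
+      : [-9, 8]
*      : [-72]
31     : [-72, 31]
*      : [-2232]
negate : [2232]
0      : [2232, 0]
68     : [2232, 0, 68]
*      : [2232, 0]
12     : [2232, 0, 12]
0      : [2232, 0, 12, 0]
-      : [2232, 0, 12]
-      : [2232, -12]
0      : [2232, -12, 0]
-      : [2232, -12]
/      : [-186]
-6     : [-186, -6]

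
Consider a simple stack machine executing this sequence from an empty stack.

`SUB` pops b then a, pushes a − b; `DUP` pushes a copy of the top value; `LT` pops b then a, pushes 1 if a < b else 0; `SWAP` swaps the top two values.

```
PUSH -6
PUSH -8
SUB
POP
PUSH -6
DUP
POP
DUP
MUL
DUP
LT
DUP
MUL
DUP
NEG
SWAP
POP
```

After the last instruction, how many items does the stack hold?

PUSH -6 -> [-6]
PUSH -8 -> [-6, -8]
SUB     -> [2]
POP     -> []
PUSH -6 -> [-6]
DUP     -> [-6, -6]
POP     -> [-6]
DUP     -> [-6, -6]
MUL     -> [36]
DUP     -> [36, 36]
LT      -> [0]
DUP     -> [0, 0]
MUL     -> [0]
DUP     -> [0, 0]
NEG     -> [0, 0]
SWAP    -> [0, 0]
POP     -> [0]

1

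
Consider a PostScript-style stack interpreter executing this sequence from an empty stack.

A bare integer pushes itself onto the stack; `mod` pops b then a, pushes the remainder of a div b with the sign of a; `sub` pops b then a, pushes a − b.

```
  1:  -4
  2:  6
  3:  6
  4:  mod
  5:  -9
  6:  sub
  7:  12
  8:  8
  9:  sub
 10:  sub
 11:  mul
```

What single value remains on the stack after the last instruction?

-20

-4  → -4
6   → -4 6
6   → -4 6 6
mod → -4 0
-9  → -4 0 -9
sub → -4 9
12  → -4 9 12
8   → -4 9 12 8
sub → -4 9 4
sub → -4 5
mul → -20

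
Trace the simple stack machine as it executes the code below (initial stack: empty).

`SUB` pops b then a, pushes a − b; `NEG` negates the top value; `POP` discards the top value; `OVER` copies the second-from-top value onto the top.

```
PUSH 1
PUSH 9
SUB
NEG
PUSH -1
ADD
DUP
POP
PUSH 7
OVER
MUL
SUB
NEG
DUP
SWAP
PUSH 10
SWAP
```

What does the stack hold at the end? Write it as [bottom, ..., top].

[42, 10, 42]

PUSH 1  : 1
PUSH 9  : 1 9
SUB     : -8
NEG     : 8
PUSH -1 : 8 -1
ADD     : 7
DUP     : 7 7
POP     : 7
PUSH 7  : 7 7
OVER    : 7 7 7
MUL     : 7 49
SUB     : -42
NEG     : 42
DUP     : 42 42
SWAP    : 42 42
PUSH 10 : 42 42 10
SWAP    : 42 10 42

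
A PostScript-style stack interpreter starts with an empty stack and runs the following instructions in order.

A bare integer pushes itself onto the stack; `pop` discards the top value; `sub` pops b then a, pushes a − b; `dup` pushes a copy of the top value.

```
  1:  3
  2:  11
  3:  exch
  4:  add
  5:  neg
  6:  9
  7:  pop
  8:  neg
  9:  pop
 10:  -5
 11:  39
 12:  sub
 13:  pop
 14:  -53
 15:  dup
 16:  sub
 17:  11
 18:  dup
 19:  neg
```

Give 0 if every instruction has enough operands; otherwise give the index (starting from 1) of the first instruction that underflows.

0

3    : 3
11   : 3 11
exch : 11 3
add  : 14
neg  : -14
9    : -14 9
pop  : -14
neg  : 14
pop  : (empty)
-5   : -5
39   : -5 39
sub  : -44
pop  : (empty)
-53  : -53
dup  : -53 -53
sub  : 0
11   : 0 11
dup  : 0 11 11
neg  : 0 11 -11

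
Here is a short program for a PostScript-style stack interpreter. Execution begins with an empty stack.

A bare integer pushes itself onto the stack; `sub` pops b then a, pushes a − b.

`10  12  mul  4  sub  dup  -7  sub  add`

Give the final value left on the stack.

239

10  -> 10
12  -> 10 12
mul -> 120
4   -> 120 4
sub -> 116
dup -> 116 116
-7  -> 116 116 -7
sub -> 116 123
add -> 239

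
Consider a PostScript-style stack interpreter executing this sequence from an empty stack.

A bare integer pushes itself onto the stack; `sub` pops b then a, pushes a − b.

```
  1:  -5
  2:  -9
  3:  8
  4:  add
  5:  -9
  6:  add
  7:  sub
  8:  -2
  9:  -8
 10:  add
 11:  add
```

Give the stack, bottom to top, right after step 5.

-5  → -5
-9  → -5 -9
8   → -5 -9 8
add → -5 -1
-9  → -5 -1 -9

[-5, -1, -9]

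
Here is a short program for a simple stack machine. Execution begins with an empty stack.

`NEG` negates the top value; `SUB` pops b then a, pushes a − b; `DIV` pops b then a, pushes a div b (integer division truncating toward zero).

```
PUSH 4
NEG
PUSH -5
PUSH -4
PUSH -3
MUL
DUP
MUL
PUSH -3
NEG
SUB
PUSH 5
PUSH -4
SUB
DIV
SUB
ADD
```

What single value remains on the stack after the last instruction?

-24

PUSH 4  -> [4]
NEG     -> [-4]
PUSH -5 -> [-4, -5]
PUSH -4 -> [-4, -5, -4]
PUSH -3 -> [-4, -5, -4, -3]
MUL     -> [-4, -5, 12]
DUP     -> [-4, -5, 12, 12]
MUL     -> [-4, -5, 144]
PUSH -3 -> [-4, -5, 144, -3]
NEG     -> [-4, -5, 144, 3]
SUB     -> [-4, -5, 141]
PUSH 5  -> [-4, -5, 141, 5]
PUSH -4 -> [-4, -5, 141, 5, -4]
SUB     -> [-4, -5, 141, 9]
DIV     -> [-4, -5, 15]
SUB     -> [-4, -20]
ADD     -> [-24]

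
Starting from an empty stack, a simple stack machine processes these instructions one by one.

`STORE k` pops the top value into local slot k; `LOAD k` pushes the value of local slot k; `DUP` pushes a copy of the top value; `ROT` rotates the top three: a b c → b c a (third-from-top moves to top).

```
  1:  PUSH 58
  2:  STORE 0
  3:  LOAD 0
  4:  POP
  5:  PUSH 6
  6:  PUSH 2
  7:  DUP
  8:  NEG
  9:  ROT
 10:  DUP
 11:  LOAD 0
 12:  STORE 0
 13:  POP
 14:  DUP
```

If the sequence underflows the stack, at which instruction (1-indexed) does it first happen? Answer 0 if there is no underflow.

0

PUSH 58 : [58]
STORE 0 : []
LOAD 0  : [58]
POP     : []
PUSH 6  : [6]
PUSH 2  : [6, 2]
DUP     : [6, 2, 2]
NEG     : [6, 2, -2]
ROT     : [2, -2, 6]
DUP     : [2, -2, 6, 6]
LOAD 0  : [2, -2, 6, 6, 58]
STORE 0 : [2, -2, 6, 6]
POP     : [2, -2, 6]
DUP     : [2, -2, 6, 6]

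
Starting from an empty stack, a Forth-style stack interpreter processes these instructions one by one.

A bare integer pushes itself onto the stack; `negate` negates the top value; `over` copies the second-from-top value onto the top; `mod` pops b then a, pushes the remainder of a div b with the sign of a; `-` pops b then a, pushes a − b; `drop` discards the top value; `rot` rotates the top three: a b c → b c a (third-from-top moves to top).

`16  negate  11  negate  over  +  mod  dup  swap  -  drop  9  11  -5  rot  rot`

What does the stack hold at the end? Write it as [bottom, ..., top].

[-5, 9, 11]

16     : [16]
negate : [-16]
11     : [-16, 11]
negate : [-16, -11]
over   : [-16, -11, -16]
+      : [-16, -27]
mod    : [-16]
dup    : [-16, -16]
swap   : [-16, -16]
-      : [0]
drop   : []
9      : [9]
11     : [9, 11]
-5     : [9, 11, -5]
rot    : [11, -5, 9]
rot    : [-5, 9, 11]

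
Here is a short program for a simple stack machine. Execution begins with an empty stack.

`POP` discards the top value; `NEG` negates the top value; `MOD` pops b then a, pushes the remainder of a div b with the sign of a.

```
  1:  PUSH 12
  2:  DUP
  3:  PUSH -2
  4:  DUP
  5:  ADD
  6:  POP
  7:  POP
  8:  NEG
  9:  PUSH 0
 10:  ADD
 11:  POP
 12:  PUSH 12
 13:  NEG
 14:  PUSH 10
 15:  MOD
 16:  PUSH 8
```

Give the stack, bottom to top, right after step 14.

PUSH 12 -> 12
DUP     -> 12 12
PUSH -2 -> 12 12 -2
DUP     -> 12 12 -2 -2
ADD     -> 12 12 -4
POP     -> 12 12
POP     -> 12
NEG     -> -12
PUSH 0  -> -12 0
ADD     -> -12
POP     -> (empty)
PUSH 12 -> 12
NEG     -> -12
PUSH 10 -> -12 10

[-12, 10]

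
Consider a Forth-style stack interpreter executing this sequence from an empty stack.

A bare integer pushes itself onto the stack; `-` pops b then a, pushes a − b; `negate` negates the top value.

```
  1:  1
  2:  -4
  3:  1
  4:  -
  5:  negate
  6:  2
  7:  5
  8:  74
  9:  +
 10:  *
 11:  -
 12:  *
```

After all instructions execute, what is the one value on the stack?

-153

1      : [1]
-4     : [1, -4]
1      : [1, -4, 1]
-      : [1, -5]
negate : [1, 5]
2      : [1, 5, 2]
5      : [1, 5, 2, 5]
74     : [1, 5, 2, 5, 74]
+      : [1, 5, 2, 79]
*      : [1, 5, 158]
-      : [1, -153]
*      : [-153]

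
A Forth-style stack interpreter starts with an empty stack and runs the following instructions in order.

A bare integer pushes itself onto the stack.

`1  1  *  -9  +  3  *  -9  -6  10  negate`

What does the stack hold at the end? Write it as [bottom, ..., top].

1      -> [1]
1      -> [1, 1]
*      -> [1]
-9     -> [1, -9]
+      -> [-8]
3      -> [-8, 3]
*      -> [-24]
-9     -> [-24, -9]
-6     -> [-24, -9, -6]
10     -> [-24, -9, -6, 10]
negate -> [-24, -9, -6, -10]

[-24, -9, -6, -10]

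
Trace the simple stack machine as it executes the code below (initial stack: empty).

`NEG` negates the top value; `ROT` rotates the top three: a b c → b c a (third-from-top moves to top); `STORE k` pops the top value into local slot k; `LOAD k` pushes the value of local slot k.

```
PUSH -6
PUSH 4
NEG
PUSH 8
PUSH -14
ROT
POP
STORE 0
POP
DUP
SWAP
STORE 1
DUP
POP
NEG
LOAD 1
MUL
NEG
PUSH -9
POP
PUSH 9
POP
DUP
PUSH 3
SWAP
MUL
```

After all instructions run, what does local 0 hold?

PUSH -6  -> -6
PUSH 4   -> -6 4
NEG      -> -6 -4
PUSH 8   -> -6 -4 8
PUSH -14 -> -6 -4 8 -14
ROT      -> -6 8 -14 -4
POP      -> -6 8 -14
STORE 0  -> -6 8
POP      -> -6
DUP      -> -6 -6
SWAP     -> -6 -6
STORE 1  -> -6
DUP      -> -6 -6
POP      -> -6
NEG      -> 6
LOAD 1   -> 6 -6
MUL      -> -36
NEG      -> 36
PUSH -9  -> 36 -9
POP      -> 36
PUSH 9   -> 36 9
POP      -> 36
DUP      -> 36 36
PUSH 3   -> 36 36 3
SWAP     -> 36 3 36
MUL      -> 36 108

-14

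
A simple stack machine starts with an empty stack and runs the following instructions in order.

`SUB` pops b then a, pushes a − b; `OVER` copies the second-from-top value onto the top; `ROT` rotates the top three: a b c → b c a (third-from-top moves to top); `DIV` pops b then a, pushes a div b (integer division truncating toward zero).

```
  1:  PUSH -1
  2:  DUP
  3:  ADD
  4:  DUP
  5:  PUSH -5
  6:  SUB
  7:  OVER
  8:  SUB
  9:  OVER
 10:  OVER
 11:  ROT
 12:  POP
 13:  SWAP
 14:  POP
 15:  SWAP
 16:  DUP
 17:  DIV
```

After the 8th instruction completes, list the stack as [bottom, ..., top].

[-2, 5]

PUSH -1 -> [-1]
DUP     -> [-1, -1]
ADD     -> [-2]
DUP     -> [-2, -2]
PUSH -5 -> [-2, -2, -5]
SUB     -> [-2, 3]
OVER    -> [-2, 3, -2]
SUB     -> [-2, 5]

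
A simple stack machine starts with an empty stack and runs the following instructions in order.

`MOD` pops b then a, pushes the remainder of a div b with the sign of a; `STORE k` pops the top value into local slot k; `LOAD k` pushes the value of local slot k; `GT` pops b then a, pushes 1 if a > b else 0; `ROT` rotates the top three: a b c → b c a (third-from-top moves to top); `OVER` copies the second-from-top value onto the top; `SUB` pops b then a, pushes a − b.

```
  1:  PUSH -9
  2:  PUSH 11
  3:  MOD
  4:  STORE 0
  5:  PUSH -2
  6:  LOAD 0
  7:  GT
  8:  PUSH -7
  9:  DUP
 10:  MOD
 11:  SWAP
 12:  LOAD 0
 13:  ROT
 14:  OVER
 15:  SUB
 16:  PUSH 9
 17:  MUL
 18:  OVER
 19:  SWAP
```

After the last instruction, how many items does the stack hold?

PUSH -9 : [-9]
PUSH 11 : [-9, 11]
MOD     : [-9]
STORE 0 : []
PUSH -2 : [-2]
LOAD 0  : [-2, -9]
GT      : [1]
PUSH -7 : [1, -7]
DUP     : [1, -7, -7]
MOD     : [1, 0]
SWAP    : [0, 1]
LOAD 0  : [0, 1, -9]
ROT     : [1, -9, 0]
OVER    : [1, -9, 0, -9]
SUB     : [1, -9, 9]
PUSH 9  : [1, -9, 9, 9]
MUL     : [1, -9, 81]
OVER    : [1, -9, 81, -9]
SWAP    : [1, -9, -9, 81]

4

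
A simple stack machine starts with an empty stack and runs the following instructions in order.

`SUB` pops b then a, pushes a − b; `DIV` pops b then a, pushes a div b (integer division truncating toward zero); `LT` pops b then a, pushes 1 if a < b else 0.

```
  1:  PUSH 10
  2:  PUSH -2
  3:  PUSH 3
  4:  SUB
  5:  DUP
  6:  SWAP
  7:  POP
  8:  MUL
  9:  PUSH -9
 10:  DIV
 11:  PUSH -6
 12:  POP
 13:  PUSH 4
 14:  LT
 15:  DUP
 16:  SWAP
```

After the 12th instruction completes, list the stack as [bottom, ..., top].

[5]

PUSH 10 -> [10]
PUSH -2 -> [10, -2]
PUSH 3  -> [10, -2, 3]
SUB     -> [10, -5]
DUP     -> [10, -5, -5]
SWAP    -> [10, -5, -5]
POP     -> [10, -5]
MUL     -> [-50]
PUSH -9 -> [-50, -9]
DIV     -> [5]
PUSH -6 -> [5, -6]
POP     -> [5]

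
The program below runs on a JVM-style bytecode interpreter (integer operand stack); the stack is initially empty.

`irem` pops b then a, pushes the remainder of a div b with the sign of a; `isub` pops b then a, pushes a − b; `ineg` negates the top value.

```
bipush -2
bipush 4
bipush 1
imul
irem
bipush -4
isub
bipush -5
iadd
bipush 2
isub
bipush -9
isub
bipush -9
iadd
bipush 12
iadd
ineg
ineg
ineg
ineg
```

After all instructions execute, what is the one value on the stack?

7

bipush -2 → -2
bipush 4  → -2 4
bipush 1  → -2 4 1
imul      → -2 4
irem      → -2
bipush -4 → -2 -4
isub      → 2
bipush -5 → 2 -5
iadd      → -3
bipush 2  → -3 2
isub      → -5
bipush -9 → -5 -9
isub      → 4
bipush -9 → 4 -9
iadd      → -5
bipush 12 → -5 12
iadd      → 7
ineg      → -7
ineg      → 7
ineg      → -7
ineg      → 7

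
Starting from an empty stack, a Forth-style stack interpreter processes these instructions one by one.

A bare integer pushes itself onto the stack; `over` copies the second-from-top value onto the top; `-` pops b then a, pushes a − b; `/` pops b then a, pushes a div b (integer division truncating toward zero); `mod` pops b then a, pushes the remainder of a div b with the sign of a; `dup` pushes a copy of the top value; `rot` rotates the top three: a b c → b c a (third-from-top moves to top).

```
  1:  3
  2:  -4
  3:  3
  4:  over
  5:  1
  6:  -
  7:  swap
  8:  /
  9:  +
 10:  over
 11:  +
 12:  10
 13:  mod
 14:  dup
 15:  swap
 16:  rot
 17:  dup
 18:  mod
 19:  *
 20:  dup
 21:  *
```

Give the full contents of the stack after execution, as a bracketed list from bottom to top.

[-2, 0]

3    : 3
-4   : 3 -4
3    : 3 -4 3
over : 3 -4 3 -4
1    : 3 -4 3 -4 1
-    : 3 -4 3 -5
swap : 3 -4 -5 3
/    : 3 -4 -1
+    : 3 -5
over : 3 -5 3
+    : 3 -2
10   : 3 -2 10
mod  : 3 -2
dup  : 3 -2 -2
swap : 3 -2 -2
rot  : -2 -2 3
dup  : -2 -2 3 3
mod  : -2 -2 0
*    : -2 0
dup  : -2 0 0
*    : -2 0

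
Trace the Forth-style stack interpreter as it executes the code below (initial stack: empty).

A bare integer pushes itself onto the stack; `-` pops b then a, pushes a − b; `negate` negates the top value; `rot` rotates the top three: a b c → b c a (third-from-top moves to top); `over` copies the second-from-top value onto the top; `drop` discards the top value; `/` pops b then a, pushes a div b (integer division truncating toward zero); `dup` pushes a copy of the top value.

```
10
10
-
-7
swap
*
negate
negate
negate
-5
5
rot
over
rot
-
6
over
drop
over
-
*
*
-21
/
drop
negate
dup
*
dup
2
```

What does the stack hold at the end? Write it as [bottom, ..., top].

10     -> [10]
10     -> [10, 10]
-      -> [0]
-7     -> [0, -7]
swap   -> [-7, 0]
*      -> [0]
negate -> [0]
negate -> [0]
negate -> [0]
-5     -> [0, -5]
5      -> [0, -5, 5]
rot    -> [-5, 5, 0]
over   -> [-5, 5, 0, 5]
rot    -> [-5, 0, 5, 5]
-      -> [-5, 0, 0]
6      -> [-5, 0, 0, 6]
over   -> [-5, 0, 0, 6, 0]
drop   -> [-5, 0, 0, 6]
over   -> [-5, 0, 0, 6, 0]
-      -> [-5, 0, 0, 6]
*      -> [-5, 0, 0]
*      -> [-5, 0]
-21    -> [-5, 0, -21]
/      -> [-5, 0]
drop   -> [-5]
negate -> [5]
dup    -> [5, 5]
*      -> [25]
dup    -> [25, 25]
2      -> [25, 25, 2]

[25, 25, 2]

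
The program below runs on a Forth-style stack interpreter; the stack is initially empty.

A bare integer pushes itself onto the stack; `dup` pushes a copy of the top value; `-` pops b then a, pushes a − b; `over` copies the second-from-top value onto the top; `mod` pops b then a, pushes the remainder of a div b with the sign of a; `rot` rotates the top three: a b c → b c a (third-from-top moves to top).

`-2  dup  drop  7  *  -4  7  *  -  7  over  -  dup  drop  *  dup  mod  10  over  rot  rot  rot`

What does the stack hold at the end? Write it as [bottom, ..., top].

[0, 10, 0]

-2   -> -2
dup  -> -2 -2
drop -> -2
7    -> -2 7
*    -> -14
-4   -> -14 -4
7    -> -14 -4 7
*    -> -14 -28
-    -> 14
7    -> 14 7
over -> 14 7 14
-    -> 14 -7
dup  -> 14 -7 -7
drop -> 14 -7
*    -> -98
dup  -> -98 -98
mod  -> 0
10   -> 0 10
over -> 0 10 0
rot  -> 10 0 0
rot  -> 0 0 10
rot  -> 0 10 0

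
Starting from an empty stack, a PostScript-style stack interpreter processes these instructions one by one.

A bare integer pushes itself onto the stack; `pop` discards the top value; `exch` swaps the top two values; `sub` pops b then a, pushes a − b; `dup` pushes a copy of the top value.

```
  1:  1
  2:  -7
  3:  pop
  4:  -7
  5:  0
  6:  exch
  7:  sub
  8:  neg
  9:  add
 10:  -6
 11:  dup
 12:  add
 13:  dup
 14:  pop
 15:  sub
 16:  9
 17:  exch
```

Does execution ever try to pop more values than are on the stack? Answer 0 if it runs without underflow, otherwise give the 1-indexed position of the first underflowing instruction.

1    -> 1
-7   -> 1 -7
pop  -> 1
-7   -> 1 -7
0    -> 1 -7 0
exch -> 1 0 -7
sub  -> 1 7
neg  -> 1 -7
add  -> -6
-6   -> -6 -6
dup  -> -6 -6 -6
add  -> -6 -12
dup  -> -6 -12 -12
pop  -> -6 -12
sub  -> 6
9    -> 6 9
exch -> 9 6

0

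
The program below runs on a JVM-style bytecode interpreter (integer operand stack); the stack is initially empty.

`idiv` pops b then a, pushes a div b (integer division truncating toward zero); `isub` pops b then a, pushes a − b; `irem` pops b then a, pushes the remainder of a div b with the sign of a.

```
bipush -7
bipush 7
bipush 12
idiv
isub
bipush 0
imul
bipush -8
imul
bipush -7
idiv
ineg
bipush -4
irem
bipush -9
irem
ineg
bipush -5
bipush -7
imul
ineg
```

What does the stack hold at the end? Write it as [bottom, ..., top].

bipush -7 : -7
bipush 7  : -7 7
bipush 12 : -7 7 12
idiv      : -7 0
isub      : -7
bipush 0  : -7 0
imul      : 0
bipush -8 : 0 -8
imul      : 0
bipush -7 : 0 -7
idiv      : 0
ineg      : 0
bipush -4 : 0 -4
irem      : 0
bipush -9 : 0 -9
irem      : 0
ineg      : 0
bipush -5 : 0 -5
bipush -7 : 0 -5 -7
imul      : 0 35
ineg      : 0 -35

[0, -35]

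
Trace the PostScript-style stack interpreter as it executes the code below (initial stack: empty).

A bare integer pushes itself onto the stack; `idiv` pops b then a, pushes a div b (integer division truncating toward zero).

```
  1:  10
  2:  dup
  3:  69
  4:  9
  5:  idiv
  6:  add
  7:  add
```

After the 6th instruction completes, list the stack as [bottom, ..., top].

10   -> 10
dup  -> 10 10
69   -> 10 10 69
9    -> 10 10 69 9
idiv -> 10 10 7
add  -> 10 17

[10, 17]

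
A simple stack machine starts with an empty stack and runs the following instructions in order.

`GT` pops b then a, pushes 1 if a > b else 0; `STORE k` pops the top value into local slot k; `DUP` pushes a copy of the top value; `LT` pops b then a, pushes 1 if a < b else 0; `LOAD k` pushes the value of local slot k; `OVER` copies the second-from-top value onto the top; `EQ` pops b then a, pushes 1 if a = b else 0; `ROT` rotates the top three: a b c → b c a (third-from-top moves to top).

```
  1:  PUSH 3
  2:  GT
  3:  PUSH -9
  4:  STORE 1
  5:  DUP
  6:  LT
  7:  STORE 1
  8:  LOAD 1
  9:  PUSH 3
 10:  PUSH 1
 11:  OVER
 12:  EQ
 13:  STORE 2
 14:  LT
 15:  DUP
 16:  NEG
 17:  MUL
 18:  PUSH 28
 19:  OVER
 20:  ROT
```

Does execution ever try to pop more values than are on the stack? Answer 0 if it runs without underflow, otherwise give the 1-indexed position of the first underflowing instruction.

PUSH 3 → 3
GT  — needs 2 operands, stack has 1 → underflow

2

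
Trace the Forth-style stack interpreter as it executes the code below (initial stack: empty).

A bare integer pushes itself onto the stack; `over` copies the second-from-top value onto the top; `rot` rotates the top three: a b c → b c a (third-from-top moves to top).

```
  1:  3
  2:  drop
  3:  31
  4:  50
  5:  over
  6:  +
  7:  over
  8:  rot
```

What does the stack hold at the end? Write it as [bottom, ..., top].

[81, 31, 31]

3    → [3]
drop → []
31   → [31]
50   → [31, 50]
over → [31, 50, 31]
+    → [31, 81]
over → [31, 81, 31]
rot  → [81, 31, 31]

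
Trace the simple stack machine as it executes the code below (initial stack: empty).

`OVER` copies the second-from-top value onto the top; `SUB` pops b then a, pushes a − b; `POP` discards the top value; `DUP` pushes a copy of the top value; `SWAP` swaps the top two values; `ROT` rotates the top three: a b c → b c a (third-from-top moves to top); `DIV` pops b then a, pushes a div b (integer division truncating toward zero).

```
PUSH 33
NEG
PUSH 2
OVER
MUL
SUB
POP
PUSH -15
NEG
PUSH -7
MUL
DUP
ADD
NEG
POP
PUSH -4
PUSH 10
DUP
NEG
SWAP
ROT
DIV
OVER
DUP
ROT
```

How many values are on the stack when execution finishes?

4

PUSH 33  → [33]
NEG      → [-33]
PUSH 2   → [-33, 2]
OVER     → [-33, 2, -33]
MUL      → [-33, -66]
SUB      → [33]
POP      → []
PUSH -15 → [-15]
NEG      → [15]
PUSH -7  → [15, -7]
MUL      → [-105]
DUP      → [-105, -105]
ADD      → [-210]
NEG      → [210]
POP      → []
PUSH -4  → [-4]
PUSH 10  → [-4, 10]
DUP      → [-4, 10, 10]
NEG      → [-4, 10, -10]
SWAP     → [-4, -10, 10]
ROT      → [-10, 10, -4]
DIV      → [-10, -2]
OVER     → [-10, -2, -10]
DUP      → [-10, -2, -10, -10]
ROT      → [-10, -10, -10, -2]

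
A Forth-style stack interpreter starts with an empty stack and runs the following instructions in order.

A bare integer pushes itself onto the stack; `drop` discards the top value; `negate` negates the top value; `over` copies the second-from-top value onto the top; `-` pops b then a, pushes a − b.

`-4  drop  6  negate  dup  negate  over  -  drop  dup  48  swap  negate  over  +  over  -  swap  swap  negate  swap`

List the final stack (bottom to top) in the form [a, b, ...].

-4      [-4]
drop    []
6       [6]
negate  [-6]
dup     [-6, -6]
negate  [-6, 6]
over    [-6, 6, -6]
-       [-6, 12]
drop    [-6]
dup     [-6, -6]
48      [-6, -6, 48]
swap    [-6, 48, -6]
negate  [-6, 48, 6]
over    [-6, 48, 6, 48]
+       [-6, 48, 54]
over    [-6, 48, 54, 48]
-       [-6, 48, 6]
swap    [-6, 6, 48]
swap    [-6, 48, 6]
negate  [-6, 48, -6]
swap    [-6, -6, 48]

[-6, -6, 48]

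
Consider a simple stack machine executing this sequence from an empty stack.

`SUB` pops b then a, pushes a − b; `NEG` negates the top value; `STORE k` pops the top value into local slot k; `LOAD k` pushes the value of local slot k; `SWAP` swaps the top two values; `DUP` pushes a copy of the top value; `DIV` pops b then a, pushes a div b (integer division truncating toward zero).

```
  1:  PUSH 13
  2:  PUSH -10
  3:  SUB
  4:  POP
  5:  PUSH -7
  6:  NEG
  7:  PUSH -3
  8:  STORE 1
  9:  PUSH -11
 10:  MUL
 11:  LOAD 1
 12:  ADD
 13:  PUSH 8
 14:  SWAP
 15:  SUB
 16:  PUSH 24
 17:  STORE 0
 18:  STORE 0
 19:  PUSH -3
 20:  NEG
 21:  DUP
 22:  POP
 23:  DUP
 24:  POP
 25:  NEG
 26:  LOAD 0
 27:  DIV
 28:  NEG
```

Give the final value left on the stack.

0

PUSH 13  : 13
PUSH -10 : 13 -10
SUB      : 23
POP      : (empty)
PUSH -7  : -7
NEG      : 7
PUSH -3  : 7 -3
STORE 1  : 7
PUSH -11 : 7 -11
MUL      : -77
LOAD 1   : -77 -3
ADD      : -80
PUSH 8   : -80 8
SWAP     : 8 -80
SUB      : 88
PUSH 24  : 88 24
STORE 0  : 88
STORE 0  : (empty)
PUSH -3  : -3
NEG      : 3
DUP      : 3 3
POP      : 3
DUP      : 3 3
POP      : 3
NEG      : -3
LOAD 0   : -3 88
DIV      : 0
NEG      : 0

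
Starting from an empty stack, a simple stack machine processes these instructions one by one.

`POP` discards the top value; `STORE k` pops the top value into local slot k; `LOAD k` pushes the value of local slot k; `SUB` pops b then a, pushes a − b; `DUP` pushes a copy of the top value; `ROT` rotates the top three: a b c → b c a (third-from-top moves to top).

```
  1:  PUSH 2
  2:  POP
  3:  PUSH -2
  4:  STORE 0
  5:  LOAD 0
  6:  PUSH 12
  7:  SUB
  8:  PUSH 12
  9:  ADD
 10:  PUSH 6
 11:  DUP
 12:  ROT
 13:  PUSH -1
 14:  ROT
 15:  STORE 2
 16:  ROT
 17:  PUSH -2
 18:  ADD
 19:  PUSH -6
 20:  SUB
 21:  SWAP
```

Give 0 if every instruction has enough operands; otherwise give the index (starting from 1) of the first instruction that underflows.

0

PUSH 2  -> [2]
POP     -> []
PUSH -2 -> [-2]
STORE 0 -> []
LOAD 0  -> [-2]
PUSH 12 -> [-2, 12]
SUB     -> [-14]
PUSH 12 -> [-14, 12]
ADD     -> [-2]
PUSH 6  -> [-2, 6]
DUP     -> [-2, 6, 6]
ROT     -> [6, 6, -2]
PUSH -1 -> [6, 6, -2, -1]
ROT     -> [6, -2, -1, 6]
STORE 2 -> [6, -2, -1]
ROT     -> [-2, -1, 6]
PUSH -2 -> [-2, -1, 6, -2]
ADD     -> [-2, -1, 4]
PUSH -6 -> [-2, -1, 4, -6]
SUB     -> [-2, -1, 10]
SWAP    -> [-2, 10, -1]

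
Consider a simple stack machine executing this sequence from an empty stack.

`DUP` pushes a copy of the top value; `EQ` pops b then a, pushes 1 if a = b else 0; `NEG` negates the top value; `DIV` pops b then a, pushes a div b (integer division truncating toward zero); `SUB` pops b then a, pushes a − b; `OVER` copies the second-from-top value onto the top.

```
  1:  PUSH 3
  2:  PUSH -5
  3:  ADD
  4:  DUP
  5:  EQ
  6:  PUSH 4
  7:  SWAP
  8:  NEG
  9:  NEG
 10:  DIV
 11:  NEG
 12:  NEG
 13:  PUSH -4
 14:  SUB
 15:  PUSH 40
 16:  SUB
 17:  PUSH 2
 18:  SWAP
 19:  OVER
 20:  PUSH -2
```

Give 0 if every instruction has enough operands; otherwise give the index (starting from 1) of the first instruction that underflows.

PUSH 3  : 3
PUSH -5 : 3 -5
ADD     : -2
DUP     : -2 -2
EQ      : 1
PUSH 4  : 1 4
SWAP    : 4 1
NEG     : 4 -1
NEG     : 4 1
DIV     : 4
NEG     : -4
NEG     : 4
PUSH -4 : 4 -4
SUB     : 8
PUSH 40 : 8 40
SUB     : -32
PUSH 2  : -32 2
SWAP    : 2 -32
OVER    : 2 -32 2
PUSH -2 : 2 -32 2 -2

0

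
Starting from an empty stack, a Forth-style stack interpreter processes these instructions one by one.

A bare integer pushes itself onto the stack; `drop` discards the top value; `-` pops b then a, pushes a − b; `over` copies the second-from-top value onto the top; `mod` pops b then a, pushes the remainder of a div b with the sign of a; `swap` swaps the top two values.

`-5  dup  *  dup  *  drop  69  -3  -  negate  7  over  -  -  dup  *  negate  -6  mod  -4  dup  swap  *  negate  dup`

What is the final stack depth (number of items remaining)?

3

-5     → [-5]
dup    → [-5, -5]
*      → [25]
dup    → [25, 25]
*      → [625]
drop   → []
69     → [69]
-3     → [69, -3]
-      → [72]
negate → [-72]
7      → [-72, 7]
over   → [-72, 7, -72]
-      → [-72, 79]
-      → [-151]
dup    → [-151, -151]
*      → [22801]
negate → [-22801]
-6     → [-22801, -6]
mod    → [-1]
-4     → [-1, -4]
dup    → [-1, -4, -4]
swap   → [-1, -4, -4]
*      → [-1, 16]
negate → [-1, -16]
dup    → [-1, -16, -16]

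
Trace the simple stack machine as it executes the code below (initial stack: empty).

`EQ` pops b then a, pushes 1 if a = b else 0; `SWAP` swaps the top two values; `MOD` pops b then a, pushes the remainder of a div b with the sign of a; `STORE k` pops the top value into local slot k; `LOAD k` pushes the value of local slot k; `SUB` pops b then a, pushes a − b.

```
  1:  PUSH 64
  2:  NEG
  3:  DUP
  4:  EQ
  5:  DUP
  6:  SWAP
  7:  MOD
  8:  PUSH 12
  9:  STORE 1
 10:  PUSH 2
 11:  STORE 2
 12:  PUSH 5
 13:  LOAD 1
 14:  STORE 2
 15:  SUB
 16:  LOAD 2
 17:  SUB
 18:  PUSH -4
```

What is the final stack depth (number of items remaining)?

PUSH 64 → 64
NEG     → -64
DUP     → -64 -64
EQ      → 1
DUP     → 1 1
SWAP    → 1 1
MOD     → 0
PUSH 12 → 0 12
STORE 1 → 0
PUSH 2  → 0 2
STORE 2 → 0
PUSH 5  → 0 5
LOAD 1  → 0 5 12
STORE 2 → 0 5
SUB     → -5
LOAD 2  → -5 12
SUB     → -17
PUSH -4 → -17 -4

2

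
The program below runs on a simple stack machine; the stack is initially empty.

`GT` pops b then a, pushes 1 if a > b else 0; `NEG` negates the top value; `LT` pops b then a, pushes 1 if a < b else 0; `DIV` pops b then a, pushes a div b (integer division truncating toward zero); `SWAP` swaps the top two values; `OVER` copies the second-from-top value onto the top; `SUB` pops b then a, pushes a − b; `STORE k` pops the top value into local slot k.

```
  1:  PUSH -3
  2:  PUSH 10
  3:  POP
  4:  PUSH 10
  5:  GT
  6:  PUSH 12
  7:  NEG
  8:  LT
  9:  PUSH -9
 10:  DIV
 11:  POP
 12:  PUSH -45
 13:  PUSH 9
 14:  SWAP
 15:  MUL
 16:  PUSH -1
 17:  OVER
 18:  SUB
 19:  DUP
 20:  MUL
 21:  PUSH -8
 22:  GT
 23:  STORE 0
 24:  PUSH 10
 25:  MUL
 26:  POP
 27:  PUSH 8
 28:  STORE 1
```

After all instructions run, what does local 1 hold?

8

PUSH -3  : [-3]
PUSH 10  : [-3, 10]
POP      : [-3]
PUSH 10  : [-3, 10]
GT       : [0]
PUSH 12  : [0, 12]
NEG      : [0, -12]
LT       : [0]
PUSH -9  : [0, -9]
DIV      : [0]
POP      : []
PUSH -45 : [-45]
PUSH 9   : [-45, 9]
SWAP     : [9, -45]
MUL      : [-405]
PUSH -1  : [-405, -1]
OVER     : [-405, -1, -405]
SUB      : [-405, 404]
DUP      : [-405, 404, 404]
MUL      : [-405, 163216]
PUSH -8  : [-405, 163216, -8]
GT       : [-405, 1]
STORE 0  : [-405]
PUSH 10  : [-405, 10]
MUL      : [-4050]
POP      : []
PUSH 8   : [8]
STORE 1  : []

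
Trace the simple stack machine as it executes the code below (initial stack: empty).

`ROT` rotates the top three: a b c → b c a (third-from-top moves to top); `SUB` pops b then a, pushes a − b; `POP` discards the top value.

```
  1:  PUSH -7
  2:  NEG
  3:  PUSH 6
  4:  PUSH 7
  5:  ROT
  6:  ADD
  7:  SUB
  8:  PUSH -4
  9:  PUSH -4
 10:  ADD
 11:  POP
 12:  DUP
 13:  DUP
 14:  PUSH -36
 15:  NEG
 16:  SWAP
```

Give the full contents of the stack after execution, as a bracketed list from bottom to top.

PUSH -7   -7
NEG       7
PUSH 6    7 6
PUSH 7    7 6 7
ROT       6 7 7
ADD       6 14
SUB       -8
PUSH -4   -8 -4
PUSH -4   -8 -4 -4
ADD       -8 -8
POP       -8
DUP       -8 -8
DUP       -8 -8 -8
PUSH -36  -8 -8 -8 -36
NEG       -8 -8 -8 36
SWAP      -8 -8 36 -8

[-8, -8, 36, -8]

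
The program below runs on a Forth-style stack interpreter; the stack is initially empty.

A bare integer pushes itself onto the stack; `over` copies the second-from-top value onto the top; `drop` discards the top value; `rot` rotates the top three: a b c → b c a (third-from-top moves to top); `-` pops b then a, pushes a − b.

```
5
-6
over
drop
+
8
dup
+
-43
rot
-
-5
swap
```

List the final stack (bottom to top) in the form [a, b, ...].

5    : 5
-6   : 5 -6
over : 5 -6 5
drop : 5 -6
+    : -1
8    : -1 8
dup  : -1 8 8
+    : -1 16
-43  : -1 16 -43
rot  : 16 -43 -1
-    : 16 -42
-5   : 16 -42 -5
swap : 16 -5 -42

[16, -5, -42]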